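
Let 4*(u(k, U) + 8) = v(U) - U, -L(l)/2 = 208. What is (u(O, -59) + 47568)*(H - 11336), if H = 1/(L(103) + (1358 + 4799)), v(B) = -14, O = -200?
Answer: -12383743042875/22964 ≈ -5.3927e+8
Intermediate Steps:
L(l) = -416 (L(l) = -2*208 = -416)
H = 1/5741 (H = 1/(-416 + (1358 + 4799)) = 1/(-416 + 6157) = 1/5741 ≈ 0.00017419)
u(k, U) = -23/2 - U/4 (u(k, U) = -8 + (-14 - U)/4 = -8 + (-7/2 - U/4) = -23/2 - U/4)
(u(O, -59) + 47568)*(H - 11336) = ((-23/2 - ¼*(-59)) + 47568)*(1/5741 - 11336) = ((-23/2 + 59/4) + 47568)*(-65079975/5741) = (13/4 + 47568)*(-65079975/5741) = (190285/4)*(-65079975/5741) = -12383743042875/22964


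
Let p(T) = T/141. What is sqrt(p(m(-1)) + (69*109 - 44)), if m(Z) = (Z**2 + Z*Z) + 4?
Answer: sqrt(16516787)/47 ≈ 86.470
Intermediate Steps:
m(Z) = 4 + 2*Z**2 (m(Z) = (Z**2 + Z**2) + 4 = 2*Z**2 + 4 = 4 + 2*Z**2)
p(T) = T/141 (p(T) = T*(1/141) = T/141)
sqrt(p(m(-1)) + (69*109 - 44)) = sqrt((4 + 2*(-1)**2)/141 + (69*109 - 44)) = sqrt((4 + 2*1)/141 + (7521 - 44)) = sqrt((4 + 2)/141 + 7477) = sqrt((1/141)*6 + 7477) = sqrt(2/47 + 7477) = sqrt(351421/47) = sqrt(16516787)/47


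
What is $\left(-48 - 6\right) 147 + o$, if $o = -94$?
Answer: $-8032$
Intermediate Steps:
$\left(-48 - 6\right) 147 + o = \left(-48 - 6\right) 147 - 94 = \left(-54\right) 147 - 94 = -7938 - 94 = -8032$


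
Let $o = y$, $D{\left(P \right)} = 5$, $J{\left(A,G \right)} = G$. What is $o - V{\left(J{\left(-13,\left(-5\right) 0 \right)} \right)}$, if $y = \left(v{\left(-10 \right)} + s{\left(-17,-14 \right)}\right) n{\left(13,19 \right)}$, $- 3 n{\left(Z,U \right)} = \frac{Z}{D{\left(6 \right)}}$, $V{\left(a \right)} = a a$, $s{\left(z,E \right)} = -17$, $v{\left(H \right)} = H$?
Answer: $\frac{117}{5} \approx 23.4$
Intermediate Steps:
$V{\left(a \right)} = a^{2}$
$n{\left(Z,U \right)} = - \frac{Z}{15}$ ($n{\left(Z,U \right)} = - \frac{Z \frac{1}{5}}{3} = - \frac{\frac{1}{5} Z}{3} = - \frac{Z}{15}$)
$y = \frac{117}{5}$ ($y = \left(-10 - 17\right) \left(\left(- \frac{1}{15}\right) 13\right) = \left(-27\right) \left(- \frac{13}{15}\right) = \frac{117}{5} \approx 23.4$)
$o = \frac{117}{5} \approx 23.4$
$o - V{\left(J{\left(-13,\left(-5\right) 0 \right)} \right)} = \frac{117}{5} - \left(\left(-5\right) 0\right)^{2} = \frac{117}{5} - 0^{2} = \frac{117}{5} - 0 = \frac{117}{5} + 0 = \frac{117}{5}$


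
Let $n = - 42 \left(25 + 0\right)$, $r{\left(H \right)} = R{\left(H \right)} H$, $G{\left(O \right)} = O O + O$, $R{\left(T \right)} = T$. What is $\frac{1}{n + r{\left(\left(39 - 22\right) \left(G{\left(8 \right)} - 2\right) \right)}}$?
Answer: $\frac{1}{1415050} \approx 7.0669 \cdot 10^{-7}$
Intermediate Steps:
$G{\left(O \right)} = O + O^{2}$ ($G{\left(O \right)} = O^{2} + O = O + O^{2}$)
$r{\left(H \right)} = H^{2}$ ($r{\left(H \right)} = H H = H^{2}$)
$n = -1050$ ($n = \left(-42\right) 25 = -1050$)
$\frac{1}{n + r{\left(\left(39 - 22\right) \left(G{\left(8 \right)} - 2\right) \right)}} = \frac{1}{-1050 + \left(\left(39 - 22\right) \left(8 \left(1 + 8\right) - 2\right)\right)^{2}} = \frac{1}{-1050 + \left(17 \left(8 \cdot 9 - 2\right)\right)^{2}} = \frac{1}{-1050 + \left(17 \left(72 - 2\right)\right)^{2}} = \frac{1}{-1050 + \left(17 \cdot 70\right)^{2}} = \frac{1}{-1050 + 1190^{2}} = \frac{1}{-1050 + 1416100} = \frac{1}{1415050}$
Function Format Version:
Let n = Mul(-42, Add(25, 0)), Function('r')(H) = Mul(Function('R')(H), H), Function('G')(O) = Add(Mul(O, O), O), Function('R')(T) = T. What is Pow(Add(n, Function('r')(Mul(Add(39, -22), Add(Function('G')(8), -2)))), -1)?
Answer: Rational(1, 1415050) ≈ 7.0669e-7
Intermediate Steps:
Function('G')(O) = Add(O, Pow(O, 2)) (Function('G')(O) = Add(Pow(O, 2), O) = Add(O, Pow(O, 2)))
Function('r')(H) = Pow(H, 2) (Function('r')(H) = Mul(H, H) = Pow(H, 2))
n = -1050 (n = Mul(-42, 25) = -1050)
Pow(Add(n, Function('r')(Mul(Add(39, -22), Add(Function('G')(8), -2)))), -1) = Pow(Add(-1050, Pow(Mul(Add(39, -22), Add(Mul(8, Add(1, 8)), -2)), 2)), -1) = Pow(Add(-1050, Pow(Mul(17, Add(Mul(8, 9), -2)), 2)), -1) = Pow(Add(-1050, Pow(Mul(17, Add(72, -2)), 2)), -1) = Pow(Add(-1050, Pow(Mul(17, 70), 2)), -1) = Pow(Add(-1050, Pow(1190, 2)), -1) = Pow(Add(-1050, 1416100), -1) = Pow(1415050, -1) = Rational(1, 1415050)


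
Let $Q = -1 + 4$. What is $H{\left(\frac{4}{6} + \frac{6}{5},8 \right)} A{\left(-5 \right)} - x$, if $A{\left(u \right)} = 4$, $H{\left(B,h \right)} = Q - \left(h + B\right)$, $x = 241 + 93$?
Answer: $- \frac{5422}{15} \approx -361.47$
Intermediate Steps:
$Q = 3$
$x = 334$
$H{\left(B,h \right)} = 3 - B - h$ ($H{\left(B,h \right)} = 3 - \left(h + B\right) = 3 - \left(B + h\right) = 3 - B - h$)
$H{\left(\frac{4}{6} + \frac{6}{5},8 \right)} A{\left(-5 \right)} - x = \left(3 - \left(\frac{4}{6} + \frac{6}{5}\right) - 8\right) 4 - 334 = \left(3 - \left(4 \cdot \frac{1}{6} + 6 \cdot \frac{1}{5}\right) - 8\right) 4 - 334 = \left(3 - \left(\frac{2}{3} + \frac{6}{5}\right) - 8\right) 4 - 334 = \left(3 - \frac{28}{15} - 8\right) 4 - 334 = \left(- \frac{103}{15}\right) 4 - 334 = - \frac{412}{15} - 334 = - \frac{5422}{15}$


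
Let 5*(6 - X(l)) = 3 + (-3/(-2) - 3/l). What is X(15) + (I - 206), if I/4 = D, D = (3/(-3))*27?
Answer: -15443/50 ≈ -308.86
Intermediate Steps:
X(l) = 51/10 + 3/(5*l) (X(l) = 6 - (3 + (-3/(-2) - 3/l))/5 = 6 - (3 + (-3*(-½) - 3/l))/5 = 6 - (3 + (3/2 - 3/l))/5 = 6 - (9/2 - 3/l)/5 = 6 + (-9/10 + 3/(5*l)) = 51/10 + 3/(5*l))
D = -27 (D = (3*(-⅓))*27 = -1*27 = -27)
I = -108 (I = 4*(-27) = -108)
X(15) + (I - 206) = (3/10)*(2 + 17*15)/15 + (-108 - 206) = (3/10)*(1/15)*(2 + 255) - 314 = (3/10)*(1/15)*257 - 314 = 257/50 - 314 = -15443/50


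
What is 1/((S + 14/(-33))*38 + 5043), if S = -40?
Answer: 33/115727 ≈ 0.00028515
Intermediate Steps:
1/((S + 14/(-33))*38 + 5043) = 1/((-40 + 14/(-33))*38 + 5043) = 1/((-40 + 14*(-1/33))*38 + 5043) = 1/((-40 - 14/33)*38 + 5043) = 1/(-1334/33*38 + 5043) = 1/(-50692/33 + 5043) = 1/(115727/33) = 33/115727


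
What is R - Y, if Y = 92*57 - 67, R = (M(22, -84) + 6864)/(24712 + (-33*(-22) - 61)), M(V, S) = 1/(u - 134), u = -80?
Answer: -28113151111/5430678 ≈ -5176.7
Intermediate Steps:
M(V, S) = -1/214 (M(V, S) = 1/(-80 - 134) = 1/(-214) = -1/214)
R = 1468895/5430678 (R = (-1/214 + 6864)/(24712 + (-33*(-22) - 61)) = 1468895/(214*(24712 + (726 - 61))) = 1468895/(214*(24712 + 665)) = (1468895/214)/25377 = (1468895/214)*(1/25377) = 1468895/5430678 ≈ 0.27048)
Y = 5177 (Y = 5244 - 67 = 5177)
R - Y = 1468895/5430678 - 1*5177 = 1468895/5430678 - 5177 = -28113151111/5430678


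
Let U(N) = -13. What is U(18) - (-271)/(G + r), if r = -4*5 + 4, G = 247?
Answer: -2732/231 ≈ -11.827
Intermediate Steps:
r = -16 (r = -20 + 4 = -16)
U(18) - (-271)/(G + r) = -13 - (-271)/(247 - 16) = -13 - (-271)/231 = -13 - 1*(-271/231) = -13 + 271/231 = -2732/231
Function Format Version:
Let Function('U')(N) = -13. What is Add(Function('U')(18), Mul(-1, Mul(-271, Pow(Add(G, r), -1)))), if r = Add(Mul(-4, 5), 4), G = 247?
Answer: Rational(-2732, 231) ≈ -11.827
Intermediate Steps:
r = -16 (r = Add(-20, 4) = -16)
Add(Function('U')(18), Mul(-1, Mul(-271, Pow(Add(G, r), -1)))) = Add(-13, Mul(-1, Mul(-271, Pow(Add(247, -16), -1)))) = Add(-13, Mul(-1, Mul(-271, Pow(231, -1)))) = Add(-13, Mul(-1, Mul(-271, Rational(1, 231)))) = Add(-13, Mul(-1, Rational(-271, 231))) = Add(-13, Rational(271, 231)) = Rational(-2732, 231)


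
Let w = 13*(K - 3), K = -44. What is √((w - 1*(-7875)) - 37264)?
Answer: 100*I*√3 ≈ 173.21*I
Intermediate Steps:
w = -611 (w = 13*(-44 - 3) = 13*(-47) = -611)
√((w - 1*(-7875)) - 37264) = √((-611 - 1*(-7875)) - 37264) = √((-611 + 7875) - 37264) = √(7264 - 37264) = √(-30000) = 100*I*√3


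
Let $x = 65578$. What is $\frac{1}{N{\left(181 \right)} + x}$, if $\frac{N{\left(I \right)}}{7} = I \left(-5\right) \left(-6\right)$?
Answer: $\frac{1}{103588} \approx 9.6536 \cdot 10^{-6}$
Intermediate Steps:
$N{\left(I \right)} = 210 I$ ($N{\left(I \right)} = 7 I \left(-5\right) \left(-6\right) = 7 - 5 I \left(-6\right) = 7 \cdot 30 I = 210 I$)
$\frac{1}{N{\left(181 \right)} + x} = \frac{1}{210 \cdot 181 + 65578} = \frac{1}{38010 + 65578} = \frac{1}{103588}$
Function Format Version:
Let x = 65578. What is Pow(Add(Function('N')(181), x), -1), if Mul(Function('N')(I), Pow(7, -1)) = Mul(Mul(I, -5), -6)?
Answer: Rational(1, 103588) ≈ 9.6536e-6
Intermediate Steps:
Function('N')(I) = Mul(210, I) (Function('N')(I) = Mul(7, Mul(Mul(I, -5), -6)) = Mul(7, Mul(Mul(-5, I), -6)) = Mul(7, Mul(30, I)) = Mul(210, I))
Pow(Add(Function('N')(181), x), -1) = Pow(Add(Mul(210, 181), 65578), -1) = Pow(Add(38010, 65578), -1) = Pow(103588, -1) = Rational(1, 103588)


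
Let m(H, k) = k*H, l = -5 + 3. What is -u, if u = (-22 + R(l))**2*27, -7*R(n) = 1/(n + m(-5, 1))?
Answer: -31318083/2401 ≈ -13044.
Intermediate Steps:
l = -2
m(H, k) = H*k
R(n) = -1/(7*(-5 + n)) (R(n) = -1/(7*(n - 5*1)) = -1/(7*(n - 5)) = -1/(7*(-5 + n)))
u = 31318083/2401 (u = (-22 - 1/(-35 + 7*(-2)))**2*27 = (-22 - 1/(-35 - 14))**2*27 = (-22 - 1/(-49))**2*27 = (-22 - 1*(-1/49))**2*27 = (-22 + 1/49)**2*27 = (-1077/49)**2*27 = (1159929/2401)*27 = 31318083/2401 ≈ 13044.)
-u = -1*31318083/2401 = -31318083/2401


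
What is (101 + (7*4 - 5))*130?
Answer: 16120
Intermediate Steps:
(101 + (7*4 - 5))*130 = (101 + (28 - 5))*130 = (101 + 23)*130 = 124*130 = 16120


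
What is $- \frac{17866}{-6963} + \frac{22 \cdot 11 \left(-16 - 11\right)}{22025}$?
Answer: $\frac{348002408}{153360075} \approx 2.2692$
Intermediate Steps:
$- \frac{17866}{-6963} + \frac{22 \cdot 11 \left(-16 - 11\right)}{22025} = \left(-17866\right) \left(- \frac{1}{6963}\right) + 242 \left(-16 - 11\right) \frac{1}{22025} = \frac{17866}{6963} + 242 \left(-27\right) \frac{1}{22025} = \frac{17866}{6963} - \frac{6534}{22025} = \frac{348002408}{153360075}$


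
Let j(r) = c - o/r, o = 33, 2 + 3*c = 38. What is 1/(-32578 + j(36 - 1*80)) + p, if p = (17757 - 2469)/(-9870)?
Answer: -47415944/30611335 ≈ -1.5490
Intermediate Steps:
c = 12 (c = -⅔ + (⅓)*38 = -⅔ + 38/3 = 12)
j(r) = 12 - 33/r
p = -364/235 (p = 15288*(-1/9870) = -364/235 ≈ -1.5489)
1/(-32578 + j(36 - 1*80)) + p = 1/(-32578 + (12 - 33/(36 - 1*80))) - 364/235 = 1/(-32578 + (12 - 33/(36 - 80))) - 364/235 = 1/(-32578 + (12 - 33/(-44))) - 364/235 = 1/(-32578 + (12 - 33*(-1/44))) - 364/235 = 1/(-32578 + (12 + ¾)) - 364/235 = 1/(-32578 + 51/4) - 364/235 = 1/(-130261/4) - 364/235 = -4/130261 - 364/235 = -47415944/30611335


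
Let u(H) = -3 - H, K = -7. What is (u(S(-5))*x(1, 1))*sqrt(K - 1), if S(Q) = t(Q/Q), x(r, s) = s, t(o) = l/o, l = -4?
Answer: 2*I*sqrt(2) ≈ 2.8284*I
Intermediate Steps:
t(o) = -4/o
S(Q) = -4 (S(Q) = -4/(Q/Q) = -4/1 = -4*1 = -4)
(u(S(-5))*x(1, 1))*sqrt(K - 1) = ((-3 - 1*(-4))*1)*sqrt(-7 - 1) = ((-3 + 4)*1)*sqrt(-8) = (1*1)*(2*I*sqrt(2)) = 1*(2*I*sqrt(2)) = 2*I*sqrt(2)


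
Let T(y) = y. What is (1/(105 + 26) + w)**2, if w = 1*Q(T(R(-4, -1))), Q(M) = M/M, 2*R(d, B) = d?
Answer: 17424/17161 ≈ 1.0153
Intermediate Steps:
R(d, B) = d/2
Q(M) = 1
w = 1 (w = 1*1 = 1)
(1/(105 + 26) + w)**2 = (1/(105 + 26) + 1)**2 = (1/131 + 1)**2 = (132/131)**2 = 17424/17161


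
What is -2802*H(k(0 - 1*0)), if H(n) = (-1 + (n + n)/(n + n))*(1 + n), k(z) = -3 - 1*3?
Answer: 0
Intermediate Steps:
k(z) = -6 (k(z) = -3 - 3 = -6)
H(n) = 0 (H(n) = (-1 + (2*n)/((2*n)))*(1 + n) = (-1 + (2*n)*(1/(2*n)))*(1 + n) = (-1 + 1)*(1 + n) = 0*(1 + n) = 0)
-2802*H(k(0 - 1*0)) = -2802*0 = 0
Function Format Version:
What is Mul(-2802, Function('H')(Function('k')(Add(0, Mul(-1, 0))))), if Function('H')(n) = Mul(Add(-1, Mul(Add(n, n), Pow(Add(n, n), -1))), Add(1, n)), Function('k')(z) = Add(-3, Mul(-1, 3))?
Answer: 0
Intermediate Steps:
Function('k')(z) = -6 (Function('k')(z) = Add(-3, -3) = -6)
Function('H')(n) = 0 (Function('H')(n) = Mul(Add(-1, Mul(Mul(2, n), Pow(Mul(2, n), -1))), Add(1, n)) = Mul(Add(-1, Mul(Mul(2, n), Mul(Rational(1, 2), Pow(n, -1)))), Add(1, n)) = Mul(Add(-1, 1), Add(1, n)) = Mul(0, Add(1, n)) = 0)
Mul(-2802, Function('H')(Function('k')(Add(0, Mul(-1, 0))))) = Mul(-2802, 0) = 0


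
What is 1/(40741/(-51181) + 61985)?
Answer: 51181/3172413544 ≈ 1.6133e-5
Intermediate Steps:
1/(40741/(-51181) + 61985) = 1/(40741*(-1/51181) + 61985) = 1/(-40741/51181 + 61985) = 1/(3172413544/51181) = 51181/3172413544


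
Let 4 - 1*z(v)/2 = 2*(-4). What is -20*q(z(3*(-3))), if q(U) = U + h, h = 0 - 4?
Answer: -400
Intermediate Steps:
h = -4
z(v) = 24 (z(v) = 8 - 4*(-4) = 8 - 2*(-8) = 8 + 16 = 24)
q(U) = -4 + U (q(U) = U - 4 = -4 + U)
-20*q(z(3*(-3))) = -20*(-4 + 24) = -20*20 = -400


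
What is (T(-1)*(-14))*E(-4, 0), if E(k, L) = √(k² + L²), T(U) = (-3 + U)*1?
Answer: 224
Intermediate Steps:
T(U) = -3 + U
E(k, L) = √(L² + k²)
(T(-1)*(-14))*E(-4, 0) = ((-3 - 1)*(-14))*√(0² + (-4)²) = (-4*(-14))*√(0 + 16) = 56*√16 = 56*4 = 224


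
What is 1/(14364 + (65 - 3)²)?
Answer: 1/18208 ≈ 5.4921e-5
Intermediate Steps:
1/(14364 + (65 - 3)²) = 1/(14364 + 62²) = 1/(14364 + 3844) = 1/18208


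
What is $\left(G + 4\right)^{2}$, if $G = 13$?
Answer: $289$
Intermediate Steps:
$\left(G + 4\right)^{2} = \left(13 + 4\right)^{2} = 17^{2} = 289$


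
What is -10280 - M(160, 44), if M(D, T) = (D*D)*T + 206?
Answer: -1136886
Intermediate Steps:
M(D, T) = 206 + T*D**2 (M(D, T) = D**2*T + 206 = T*D**2 + 206 = 206 + T*D**2)
-10280 - M(160, 44) = -10280 - (206 + 44*160**2) = -10280 - (206 + 44*25600) = -10280 - (206 + 1126400) = -10280 - 1*1126606 = -10280 - 1126606 = -1136886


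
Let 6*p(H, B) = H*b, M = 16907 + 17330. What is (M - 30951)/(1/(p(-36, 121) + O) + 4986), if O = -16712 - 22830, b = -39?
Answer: 129166088/195989687 ≈ 0.65905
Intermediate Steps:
M = 34237
p(H, B) = -13*H/2 (p(H, B) = (H*(-39))/6 = (-39*H)/6 = -13*H/2)
O = -39542
(M - 30951)/(1/(p(-36, 121) + O) + 4986) = (34237 - 30951)/(1/(-13/2*(-36) - 39542) + 4986) = 3286/(1/(234 - 39542) + 4986) = 3286/(1/(-39308) + 4986) = 3286/(-1/39308 + 4986) = 3286/(195989687/39308) = 3286*(39308/195989687) = 129166088/195989687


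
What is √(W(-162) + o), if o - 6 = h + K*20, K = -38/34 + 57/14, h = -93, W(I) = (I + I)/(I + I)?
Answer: 6*I*√10591/119 ≈ 5.1889*I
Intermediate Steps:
W(I) = 1 (W(I) = (2*I)/((2*I)) = (2*I)*(1/(2*I)) = 1)
K = 703/238 (K = -38*1/34 + 57*(1/14) = -19/17 + 57/14 = 703/238 ≈ 2.9538)
o = -3323/119 (o = 6 + (-93 + (703/238)*20) = 6 + (-93 + 7030/119) = 6 - 4037/119 = -3323/119 ≈ -27.924)
√(W(-162) + o) = √(1 - 3323/119) = √(-3204/119) = 6*I*√10591/119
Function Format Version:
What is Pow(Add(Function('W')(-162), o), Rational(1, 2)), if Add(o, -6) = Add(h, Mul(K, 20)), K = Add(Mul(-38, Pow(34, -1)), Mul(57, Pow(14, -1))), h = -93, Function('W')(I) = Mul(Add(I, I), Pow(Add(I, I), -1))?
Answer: Mul(Rational(6, 119), I, Pow(10591, Rational(1, 2))) ≈ Mul(5.1889, I)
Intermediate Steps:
Function('W')(I) = 1 (Function('W')(I) = Mul(Mul(2, I), Pow(Mul(2, I), -1)) = Mul(Mul(2, I), Mul(Rational(1, 2), Pow(I, -1))) = 1)
K = Rational(703, 238) (K = Add(Mul(-38, Rational(1, 34)), Mul(57, Rational(1, 14))) = Add(Rational(-19, 17), Rational(57, 14)) = Rational(703, 238) ≈ 2.9538)
o = Rational(-3323, 119) (o = Add(6, Add(-93, Mul(Rational(703, 238), 20))) = Add(6, Add(-93, Rational(7030, 119))) = Add(6, Rational(-4037, 119)) = Rational(-3323, 119) ≈ -27.924)
Pow(Add(Function('W')(-162), o), Rational(1, 2)) = Pow(Add(1, Rational(-3323, 119)), Rational(1, 2)) = Pow(Rational(-3204, 119), Rational(1, 2)) = Mul(Rational(6, 119), I, Pow(10591, Rational(1, 2)))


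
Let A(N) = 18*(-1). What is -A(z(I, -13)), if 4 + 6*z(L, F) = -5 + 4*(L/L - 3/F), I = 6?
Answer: 18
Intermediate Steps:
z(L, F) = -⅚ - 2/F (z(L, F) = -⅔ + (-5 + 4*(L/L - 3/F))/6 = -⅔ + (-5 + 4*(1 - 3/F))/6 = -⅔ + (-5 + (4 - 12/F))/6 = -⅔ + (-1 - 12/F)/6 = -⅔ + (-⅙ - 2/F) = -⅚ - 2/F)
A(N) = -18
-A(z(I, -13)) = -1*(-18) = 18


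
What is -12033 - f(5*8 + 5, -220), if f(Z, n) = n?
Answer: -11813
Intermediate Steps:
-12033 - f(5*8 + 5, -220) = -12033 - 1*(-220) = -12033 + 220 = -11813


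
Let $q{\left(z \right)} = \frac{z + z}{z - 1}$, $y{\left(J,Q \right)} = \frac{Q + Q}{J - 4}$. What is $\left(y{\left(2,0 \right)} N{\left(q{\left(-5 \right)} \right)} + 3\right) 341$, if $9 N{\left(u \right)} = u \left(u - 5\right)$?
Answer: $1023$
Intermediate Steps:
$y{\left(J,Q \right)} = \frac{2 Q}{-4 + J}$
$q{\left(z \right)} = \frac{2 z}{-1 + z}$
$N{\left(u \right)} = \frac{u \left(-5 + u\right)}{9}$ ($N{\left(u \right)} = \frac{u \left(u - 5\right)}{9} = \frac{u \left(-5 + u\right)}{9}$)
$\left(y{\left(2,0 \right)} N{\left(q{\left(-5 \right)} \right)} + 3\right) 341 = \left(2 \cdot 0 \frac{1}{-4 + 2} \frac{2 \left(-5\right) \frac{1}{-1 - 5} \left(-5 + 2 \left(-5\right) \frac{1}{-1 - 5}\right)}{9} + 3\right) 341 = \left(2 \cdot 0 \frac{1}{-2} \frac{2 \left(-5\right) \frac{1}{-6} \left(-5 + 2 \left(-5\right) \frac{1}{-6}\right)}{9} + 3\right) 341 = \left(2 \cdot 0 \left(- \frac{1}{2}\right) \frac{2 \left(-5\right) \left(- \frac{1}{6}\right) \left(-5 + 2 \left(-5\right) \left(- \frac{1}{6}\right)\right)}{9} + 3\right) 341 = \left(0 \cdot \frac{1}{9} \cdot \frac{5}{3} \left(-5 + \frac{5}{3}\right) + 3\right) 341 = \left(0 \cdot \frac{1}{9} \cdot \frac{5}{3} \left(- \frac{10}{3}\right) + 3\right) 341 = \left(0 \left(- \frac{50}{81}\right) + 3\right) 341 = \left(0 + 3\right) 341 = 3 \cdot 341 = 1023$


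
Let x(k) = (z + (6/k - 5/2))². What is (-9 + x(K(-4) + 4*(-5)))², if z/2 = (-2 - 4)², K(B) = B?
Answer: 5865262225/256 ≈ 2.2911e+7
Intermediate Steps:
z = 72 (z = 2*(-2 - 4)² = 2*(-6)² = 2*36 = 72)
x(k) = (139/2 + 6/k)² (x(k) = (72 + (6/k - 5/2))² = (72 + (-5/2 + 6/k))² = (139/2 + 6/k)²)
(-9 + x(K(-4) + 4*(-5)))² = (-9 + (12 + 139*(-4 + 4*(-5)))²/(4*(-4 + 4*(-5))²))² = (-9 + (12 + 139*(-4 - 20))²/(4*(-4 - 20)²))² = (-9 + (¼)*(12 + 139*(-24))²/(-24)²)² = (-9 + (¼)*(1/576)*(12 - 3336)²)² = (-9 + (¼)*(1/576)*(-3324)²)² = (-9 + (¼)*(1/576)*11048976)² = (-9 + 76729/16)² = (76585/16)² = 5865262225/256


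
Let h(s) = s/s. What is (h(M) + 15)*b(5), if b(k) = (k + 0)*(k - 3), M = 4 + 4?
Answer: 160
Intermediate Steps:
M = 8
b(k) = k*(-3 + k)
h(s) = 1
(h(M) + 15)*b(5) = (1 + 15)*(5*(-3 + 5)) = 16*(5*2) = 16*10 = 160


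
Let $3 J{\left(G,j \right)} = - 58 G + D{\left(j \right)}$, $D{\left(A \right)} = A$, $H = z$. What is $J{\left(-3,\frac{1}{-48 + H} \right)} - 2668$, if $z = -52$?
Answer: $- \frac{783001}{300} \approx -2610.0$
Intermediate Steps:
$H = -52$
$J{\left(G,j \right)} = - \frac{58 G}{3} + \frac{j}{3}$ ($J{\left(G,j \right)} = \frac{- 58 G + j}{3} = \frac{j - 58 G}{3} = - \frac{58 G}{3} + \frac{j}{3}$)
$J{\left(-3,\frac{1}{-48 + H} \right)} - 2668 = \left(\left(- \frac{58}{3}\right) \left(-3\right) + \frac{1}{3 \left(-48 - 52\right)}\right) - 2668 = \left(58 + \frac{1}{3 \left(-100\right)}\right) - 2668 = \left(58 + \frac{1}{3} \left(- \frac{1}{100}\right)\right) - 2668 = \left(58 - \frac{1}{300}\right) - 2668 = \frac{17399}{300} - 2668 = - \frac{783001}{300}$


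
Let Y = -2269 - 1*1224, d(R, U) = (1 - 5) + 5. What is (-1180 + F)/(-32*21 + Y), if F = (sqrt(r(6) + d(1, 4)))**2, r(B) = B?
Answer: 69/245 ≈ 0.28163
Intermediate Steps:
d(R, U) = 1 (d(R, U) = -4 + 5 = 1)
Y = -3493 (Y = -2269 - 1224 = -3493)
F = 7 (F = (sqrt(6 + 1))**2 = (sqrt(7))**2 = 7)
(-1180 + F)/(-32*21 + Y) = (-1180 + 7)/(-32*21 - 3493) = -1173/(-672 - 3493) = -1173/(-4165) = -1173*(-1/4165) = 69/245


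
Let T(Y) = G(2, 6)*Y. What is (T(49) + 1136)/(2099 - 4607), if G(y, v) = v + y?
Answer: -382/627 ≈ -0.60925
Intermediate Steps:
T(Y) = 8*Y (T(Y) = (6 + 2)*Y = 8*Y)
(T(49) + 1136)/(2099 - 4607) = (8*49 + 1136)/(2099 - 4607) = (392 + 1136)/(-2508) = 1528*(-1/2508) = -382/627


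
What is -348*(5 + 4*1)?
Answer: -3132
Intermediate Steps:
-348*(5 + 4*1) = -348*(5 + 4) = -348*9 = -3132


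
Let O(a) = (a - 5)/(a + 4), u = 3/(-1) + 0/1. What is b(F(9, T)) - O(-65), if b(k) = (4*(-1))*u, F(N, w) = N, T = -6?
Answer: 662/61 ≈ 10.852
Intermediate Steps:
u = -3 (u = 3*(-1) + 0*1 = -3 + 0 = -3)
b(k) = 12 (b(k) = (4*(-1))*(-3) = -4*(-3) = 12)
O(a) = (-5 + a)/(4 + a)
b(F(9, T)) - O(-65) = 12 - (-5 - 65)/(4 - 65) = 12 - (-70)/(-61) = 12 - (-1)*(-70)/61 = 12 - 1*70/61 = 12 - 70/61 = 662/61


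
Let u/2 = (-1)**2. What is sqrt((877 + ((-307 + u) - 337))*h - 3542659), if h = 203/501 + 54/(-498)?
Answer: I*sqrt(6125653659437151)/41583 ≈ 1882.2*I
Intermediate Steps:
u = 2 (u = 2*(-1)**2 = 2*1 = 2)
h = 12340/41583 (h = 203*(1/501) + 54*(-1/498) = 203/501 - 9/83 = 12340/41583 ≈ 0.29676)
sqrt((877 + ((-307 + u) - 337))*h - 3542659) = sqrt((877 + ((-307 + 2) - 337))*(12340/41583) - 3542659) = sqrt((877 + (-305 - 337))*(12340/41583) - 3542659) = sqrt((877 - 642)*(12340/41583) - 3542659) = sqrt(235*(12340/41583) - 3542659) = sqrt(2899900/41583 - 3542659) = sqrt(-147311489297/41583) = I*sqrt(6125653659437151)/41583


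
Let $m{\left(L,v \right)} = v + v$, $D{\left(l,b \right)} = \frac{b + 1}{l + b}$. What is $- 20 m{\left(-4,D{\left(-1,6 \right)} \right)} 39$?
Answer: $-2184$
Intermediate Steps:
$D{\left(l,b \right)} = \frac{1 + b}{b + l}$
$m{\left(L,v \right)} = 2 v$
$- 20 m{\left(-4,D{\left(-1,6 \right)} \right)} 39 = - 20 \cdot 2 \frac{1 + 6}{6 - 1} \cdot 39 = - 20 \cdot 2 \cdot \frac{1}{5} \cdot 7 \cdot 39 = - 20 \cdot 2 \cdot \frac{7}{5} \cdot 39 = \left(-20\right) \frac{14}{5} \cdot 39 = \left(-56\right) 39 = -2184$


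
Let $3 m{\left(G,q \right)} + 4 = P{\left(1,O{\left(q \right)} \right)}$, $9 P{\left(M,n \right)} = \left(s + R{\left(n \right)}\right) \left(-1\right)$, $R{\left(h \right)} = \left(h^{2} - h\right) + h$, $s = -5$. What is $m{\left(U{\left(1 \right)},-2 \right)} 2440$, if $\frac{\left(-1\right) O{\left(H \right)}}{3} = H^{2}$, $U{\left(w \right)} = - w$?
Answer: $- \frac{427000}{27} \approx -15815.0$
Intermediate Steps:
$R{\left(h \right)} = h^{2}$
$O{\left(H \right)} = - 3 H^{2}$
$P{\left(M,n \right)} = \frac{5}{9} - \frac{n^{2}}{9}$ ($P{\left(M,n \right)} = \frac{\left(-5 + n^{2}\right) \left(-1\right)}{9} = \frac{5 - n^{2}}{9} = \frac{5}{9} - \frac{n^{2}}{9}$)
$m{\left(G,q \right)} = - \frac{31}{27} - \frac{q^{4}}{3}$ ($m{\left(G,q \right)} = - \frac{4}{3} + \frac{\frac{5}{9} - \frac{\left(- 3 q^{2}\right)^{2}}{9}}{3} = - \frac{4}{3} + \frac{\frac{5}{9} - \frac{9 q^{4}}{9}}{3} = - \frac{4}{3} + \frac{\frac{5}{9} - q^{4}}{3} = - \frac{4}{3} - \left(- \frac{5}{27} + \frac{q^{4}}{3}\right) = - \frac{31}{27} - \frac{q^{4}}{3}$)
$m{\left(U{\left(1 \right)},-2 \right)} 2440 = \left(- \frac{31}{27} - \frac{\left(-2\right)^{4}}{3}\right) 2440 = \left(- \frac{31}{27} - \frac{16}{3}\right) 2440 = \left(- \frac{175}{27}\right) 2440 = - \frac{427000}{27}$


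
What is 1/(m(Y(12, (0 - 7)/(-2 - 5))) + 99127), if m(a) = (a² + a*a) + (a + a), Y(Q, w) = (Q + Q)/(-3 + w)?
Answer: 1/99391 ≈ 1.0061e-5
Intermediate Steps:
Y(Q, w) = 2*Q/(-3 + w) (Y(Q, w) = (2*Q)/(-3 + w) = 2*Q/(-3 + w))
m(a) = 2*a + 2*a² (m(a) = (a² + a²) + 2*a = 2*a² + 2*a = 2*a + 2*a²)
1/(m(Y(12, (0 - 7)/(-2 - 5))) + 99127) = 1/(2*(2*12/(-3 + (0 - 7)/(-2 - 5)))*(1 + 2*12/(-3 + (0 - 7)/(-2 - 5))) + 99127) = 1/(2*(2*12/(-3 - 7/(-7)))*(1 + 2*12/(-3 - 7/(-7))) + 99127) = 1/(2*(2*12/(-3 - 7*(-⅐)))*(1 + 2*12/(-3 - 7*(-⅐))) + 99127) = 1/(2*(2*12/(-3 + 1))*(1 + 2*12/(-3 + 1)) + 99127) = 1/(2*(2*12/(-2))*(1 + 2*12/(-2)) + 99127) = 1/(2*(2*12*(-½))*(1 + 2*12*(-½)) + 99127) = 1/(2*(-12)*(1 - 12) + 99127) = 1/(2*(-12)*(-11) + 99127) = 1/(264 + 99127) = 1/99391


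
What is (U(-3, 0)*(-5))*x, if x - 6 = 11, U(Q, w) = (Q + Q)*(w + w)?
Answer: 0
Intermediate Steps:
U(Q, w) = 4*Q*w (U(Q, w) = (2*Q)*(2*w) = 4*Q*w)
x = 17 (x = 6 + 11 = 17)
(U(-3, 0)*(-5))*x = ((4*(-3)*0)*(-5))*17 = (0*(-5))*17 = 0*17 = 0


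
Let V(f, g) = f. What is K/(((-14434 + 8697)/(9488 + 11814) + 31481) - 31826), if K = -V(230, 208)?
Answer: 4899460/7354927 ≈ 0.66615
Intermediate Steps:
K = -230 (K = -1*230 = -230)
K/(((-14434 + 8697)/(9488 + 11814) + 31481) - 31826) = -230/(((-14434 + 8697)/(9488 + 11814) + 31481) - 31826) = -230/((-5737/21302 + 31481) - 31826) = -230/(670602525/21302 - 31826) = -230/(-7354927/21302) = -230*(-21302/7354927) = 4899460/7354927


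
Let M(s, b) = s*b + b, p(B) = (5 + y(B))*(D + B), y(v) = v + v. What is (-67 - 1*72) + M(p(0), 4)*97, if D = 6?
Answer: 11889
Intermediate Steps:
y(v) = 2*v
p(B) = (5 + 2*B)*(6 + B)
M(s, b) = b + b*s (M(s, b) = b*s + b = b + b*s)
(-67 - 1*72) + M(p(0), 4)*97 = (-67 - 1*72) + (4*(1 + (30 + 2*0² + 17*0)))*97 = (-67 - 72) + (4*(1 + (30 + 2*0 + 0)))*97 = -139 + (4*(1 + (30 + 0 + 0)))*97 = -139 + (4*(1 + 30))*97 = -139 + (4*31)*97 = -139 + 124*97 = -139 + 12028 = 11889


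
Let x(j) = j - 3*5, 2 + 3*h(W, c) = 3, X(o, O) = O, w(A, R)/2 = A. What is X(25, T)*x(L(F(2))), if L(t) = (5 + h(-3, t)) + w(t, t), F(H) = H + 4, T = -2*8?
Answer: -112/3 ≈ -37.333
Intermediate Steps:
T = -16
w(A, R) = 2*A
h(W, c) = ⅓ (h(W, c) = -⅔ + (⅓)*3 = -⅔ + 1 = ⅓)
F(H) = 4 + H
L(t) = 16/3 + 2*t (L(t) = (5 + ⅓) + 2*t = 16/3 + 2*t)
x(j) = -15 + j (x(j) = j - 15 = -15 + j)
X(25, T)*x(L(F(2))) = -16*(-15 + (16/3 + 2*(4 + 2))) = -16*(-15 + (16/3 + 2*6)) = -16*(-15 + (16/3 + 12)) = -16*(-15 + 52/3) = -16*7/3 = -112/3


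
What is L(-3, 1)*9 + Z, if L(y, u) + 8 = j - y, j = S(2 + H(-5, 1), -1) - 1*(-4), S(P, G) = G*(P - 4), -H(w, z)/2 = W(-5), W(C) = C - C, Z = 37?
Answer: 46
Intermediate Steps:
W(C) = 0
H(w, z) = 0 (H(w, z) = -2*0 = 0)
S(P, G) = G*(-4 + P)
j = 6 (j = -(-4 + (2 + 0)) - 1*(-4) = -(-4 + 2) + 4 = -1*(-2) + 4 = 2 + 4 = 6)
L(y, u) = -2 - y (L(y, u) = -8 + (6 - y) = -2 - y)
L(-3, 1)*9 + Z = (-2 - 1*(-3))*9 + 37 = (-2 + 3)*9 + 37 = 1*9 + 37 = 9 + 37 = 46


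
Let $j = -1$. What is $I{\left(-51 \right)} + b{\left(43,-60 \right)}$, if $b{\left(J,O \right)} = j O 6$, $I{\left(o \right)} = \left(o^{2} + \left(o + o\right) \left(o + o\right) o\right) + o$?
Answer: $-527694$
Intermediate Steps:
$I{\left(o \right)} = o + o^{2} + 4 o^{3}$ ($I{\left(o \right)} = \left(o^{2} + 2 o 2 o o\right) + o = \left(o^{2} + 4 o^{2} o\right) + o = \left(o^{2} + 4 o^{3}\right) + o = o + o^{2} + 4 o^{3}$)
$b{\left(J,O \right)} = - 6 O$ ($b{\left(J,O \right)} = - O 6 = - 6 O$)
$I{\left(-51 \right)} + b{\left(43,-60 \right)} = - 51 \left(1 - 51 + 4 \left(-51\right)^{2}\right) - -360 = - 51 \left(1 - 51 + 4 \cdot 2601\right) + 360 = - 51 \left(1 - 51 + 10404\right) + 360 = \left(-51\right) 10354 + 360 = -528054 + 360 = -527694$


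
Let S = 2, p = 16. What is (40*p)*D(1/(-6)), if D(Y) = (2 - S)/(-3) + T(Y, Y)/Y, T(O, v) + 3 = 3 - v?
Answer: -640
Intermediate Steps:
T(O, v) = -v (T(O, v) = -3 + (3 - v) = -v)
D(Y) = -1 (D(Y) = (2 - 1*2)/(-3) + (-Y)/Y = (2 - 2)*(-1/3) - 1 = 0*(-1/3) - 1 = 0 - 1 = -1)
(40*p)*D(1/(-6)) = (40*16)*(-1) = 640*(-1) = -640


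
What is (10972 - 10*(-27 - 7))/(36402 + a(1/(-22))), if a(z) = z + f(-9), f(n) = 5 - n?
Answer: 248864/801151 ≈ 0.31063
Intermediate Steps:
a(z) = 14 + z (a(z) = z + (5 - 1*(-9)) = z + (5 + 9) = z + 14 = 14 + z)
(10972 - 10*(-27 - 7))/(36402 + a(1/(-22))) = (10972 - 10*(-27 - 7))/(36402 + (14 + 1/(-22))) = (10972 - 10*(-34))/(36402 + (14 - 1/22)) = (10972 + 340)/(36402 + 307/22) = 11312/(801151/22) = 11312*(22/801151) = 248864/801151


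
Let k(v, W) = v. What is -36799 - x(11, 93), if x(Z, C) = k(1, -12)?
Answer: -36800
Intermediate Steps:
x(Z, C) = 1
-36799 - x(11, 93) = -36799 - 1*1 = -36799 - 1 = -36800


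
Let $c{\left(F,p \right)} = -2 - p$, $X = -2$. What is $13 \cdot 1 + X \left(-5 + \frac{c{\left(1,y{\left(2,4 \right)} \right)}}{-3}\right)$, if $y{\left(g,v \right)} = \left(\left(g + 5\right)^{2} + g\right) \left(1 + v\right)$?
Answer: $- \frac{445}{3} \approx -148.33$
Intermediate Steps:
$y{\left(g,v \right)} = \left(1 + v\right) \left(g + \left(5 + g\right)^{2}\right)$ ($y{\left(g,v \right)} = \left(\left(5 + g\right)^{2} + g\right) \left(1 + v\right) = \left(g + \left(5 + g\right)^{2}\right) \left(1 + v\right) = \left(1 + v\right) \left(g + \left(5 + g\right)^{2}\right)$)
$13 \cdot 1 + X \left(-5 + \frac{c{\left(1,y{\left(2,4 \right)} \right)}}{-3}\right) = 13 \cdot 1 - 2 \left(-5 + \frac{-2 - \left(2 + \left(5 + 2\right)^{2} + 2 \cdot 4 + 4 \left(5 + 2\right)^{2}\right)}{-3}\right) = 13 - 2 \left(-5 + \left(-2 - \left(2 + 7^{2} + 8 + 4 \cdot 7^{2}\right)\right) \left(- \frac{1}{3}\right)\right) = 13 - 2 \left(-5 + \left(-2 - \left(2 + 49 + 8 + 4 \cdot 49\right)\right) \left(- \frac{1}{3}\right)\right) = 13 - 2 \left(-5 + \left(-2 - \left(2 + 49 + 8 + 196\right)\right) \left(- \frac{1}{3}\right)\right) = 13 - 2 \left(-5 + \left(-2 - 255\right) \left(- \frac{1}{3}\right)\right) = 13 - 2 \left(-5 - - \frac{257}{3}\right) = 13 - 2 \left(-5 + \frac{257}{3}\right) = 13 - \frac{484}{3} = - \frac{445}{3}$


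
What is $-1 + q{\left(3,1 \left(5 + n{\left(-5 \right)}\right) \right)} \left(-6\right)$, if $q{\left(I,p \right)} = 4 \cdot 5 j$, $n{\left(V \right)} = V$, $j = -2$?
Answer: $239$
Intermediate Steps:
$q{\left(I,p \right)} = -40$ ($q{\left(I,p \right)} = 4 \cdot 5 \left(-2\right) = 20 \left(-2\right) = -40$)
$-1 + q{\left(3,1 \left(5 + n{\left(-5 \right)}\right) \right)} \left(-6\right) = -1 - -240 = -1 + 240 = 239$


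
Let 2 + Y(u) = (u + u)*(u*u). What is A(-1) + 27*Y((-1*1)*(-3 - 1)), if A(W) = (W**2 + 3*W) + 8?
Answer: 3408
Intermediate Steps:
A(W) = 8 + W**2 + 3*W
Y(u) = -2 + 2*u**3 (Y(u) = -2 + (u + u)*(u*u) = -2 + (2*u)*u**2 = -2 + 2*u**3)
A(-1) + 27*Y((-1*1)*(-3 - 1)) = (8 + (-1)**2 + 3*(-1)) + 27*(-2 + 2*((-1*1)*(-3 - 1))**3) = (8 + 1 - 3) + 27*(-2 + 2*(-1*(-4))**3) = 6 + 27*(-2 + 2*4**3) = 6 + 27*(-2 + 2*64) = 6 + 27*(-2 + 128) = 6 + 27*126 = 6 + 3402 = 3408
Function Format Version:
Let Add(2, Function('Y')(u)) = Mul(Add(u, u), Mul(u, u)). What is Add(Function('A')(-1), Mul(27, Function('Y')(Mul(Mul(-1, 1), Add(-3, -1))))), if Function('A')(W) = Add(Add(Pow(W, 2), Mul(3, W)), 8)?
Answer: 3408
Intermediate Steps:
Function('A')(W) = Add(8, Pow(W, 2), Mul(3, W))
Function('Y')(u) = Add(-2, Mul(2, Pow(u, 3))) (Function('Y')(u) = Add(-2, Mul(Add(u, u), Mul(u, u))) = Add(-2, Mul(Mul(2, u), Pow(u, 2))) = Add(-2, Mul(2, Pow(u, 3))))
Add(Function('A')(-1), Mul(27, Function('Y')(Mul(Mul(-1, 1), Add(-3, -1))))) = Add(Add(8, Pow(-1, 2), Mul(3, -1)), Mul(27, Add(-2, Mul(2, Pow(Mul(Mul(-1, 1), Add(-3, -1)), 3))))) = Add(Add(8, 1, -3), Mul(27, Add(-2, Mul(2, Pow(Mul(-1, -4), 3))))) = Add(6, Mul(27, Add(-2, Mul(2, Pow(4, 3))))) = Add(6, Mul(27, Add(-2, Mul(2, 64)))) = Add(6, Mul(27, Add(-2, 128))) = Add(6, Mul(27, 126)) = Add(6, 3402) = 3408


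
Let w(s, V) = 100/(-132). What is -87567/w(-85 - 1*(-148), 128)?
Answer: 2889711/25 ≈ 1.1559e+5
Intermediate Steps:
w(s, V) = -25/33 (w(s, V) = 100*(-1/132) = -25/33)
-87567/w(-85 - 1*(-148), 128) = -87567/(-25/33) = -87567*(-33/25) = 2889711/25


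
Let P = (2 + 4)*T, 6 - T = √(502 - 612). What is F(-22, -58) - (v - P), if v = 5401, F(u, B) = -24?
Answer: -5389 - 6*I*√110 ≈ -5389.0 - 62.929*I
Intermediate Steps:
T = 6 - I*√110 (T = 6 - √(502 - 612) = 6 - √(-110) = 6 - I*√110 ≈ 6.0 - 10.488*I)
P = 36 - 6*I*√110 (P = (2 + 4)*(6 - I*√110) = 6*(6 - I*√110) = 36 - 6*I*√110 ≈ 36.0 - 62.929*I)
F(-22, -58) - (v - P) = -24 - (5401 - (36 - 6*I*√110)) = -24 - (5401 + (-36 + 6*I*√110)) = -24 - (5365 + 6*I*√110) = -24 + (-5365 - 6*I*√110) = -5389 - 6*I*√110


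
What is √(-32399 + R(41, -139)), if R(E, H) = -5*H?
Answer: 2*I*√7926 ≈ 178.06*I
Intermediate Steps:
√(-32399 + R(41, -139)) = √(-32399 - 5*(-139)) = √(-32399 + 695) = √(-31704) = 2*I*√7926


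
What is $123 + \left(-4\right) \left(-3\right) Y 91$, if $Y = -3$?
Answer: $-3153$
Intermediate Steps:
$123 + \left(-4\right) \left(-3\right) Y 91 = 123 + \left(-4\right) \left(-3\right) \left(-3\right) 91 = 123 + 12 \left(-3\right) 91 = 123 - 3276 = -3153$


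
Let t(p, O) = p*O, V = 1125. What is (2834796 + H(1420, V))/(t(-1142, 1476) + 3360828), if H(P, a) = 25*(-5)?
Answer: 2834671/1675236 ≈ 1.6921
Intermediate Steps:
H(P, a) = -125
t(p, O) = O*p
(2834796 + H(1420, V))/(t(-1142, 1476) + 3360828) = (2834796 - 125)/(1476*(-1142) + 3360828) = 2834671/(-1685592 + 3360828) = 2834671/1675236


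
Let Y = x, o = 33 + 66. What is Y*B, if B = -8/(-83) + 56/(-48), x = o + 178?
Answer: -147641/498 ≈ -296.47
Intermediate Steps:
o = 99
x = 277 (x = 99 + 178 = 277)
Y = 277
B = -533/498 (B = -8*(-1/83) + 56*(-1/48) = 8/83 - 7/6 = -533/498 ≈ -1.0703)
Y*B = 277*(-533/498) = -147641/498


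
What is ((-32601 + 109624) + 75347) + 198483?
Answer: 350853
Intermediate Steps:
((-32601 + 109624) + 75347) + 198483 = (77023 + 75347) + 198483 = 152370 + 198483 = 350853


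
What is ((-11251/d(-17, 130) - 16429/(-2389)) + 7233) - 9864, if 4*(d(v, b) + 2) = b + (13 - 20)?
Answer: -828453006/274735 ≈ -3015.5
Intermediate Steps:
d(v, b) = -15/4 + b/4 (d(v, b) = -2 + (b + (13 - 20))/4 = -2 + (b - 7)/4 = -2 + (-7 + b)/4 = -2 + (-7/4 + b/4) = -15/4 + b/4)
((-11251/d(-17, 130) - 16429/(-2389)) + 7233) - 9864 = ((-11251/(-15/4 + (1/4)*130) - 16429/(-2389)) + 7233) - 9864 = ((-11251/(-15/4 + 65/2) - 16429*(-1/2389)) + 7233) - 9864 = ((-11251/115/4 + 16429/2389) + 7233) - 9864 = ((-11251*4/115 + 16429/2389) + 7233) - 9864 = ((-45004/115 + 16429/2389) + 7233) - 9864 = (-105625221/274735 + 7233) - 9864 = 1881533034/274735 - 9864 = -828453006/274735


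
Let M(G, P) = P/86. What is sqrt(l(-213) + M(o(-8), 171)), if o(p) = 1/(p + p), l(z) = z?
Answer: I*sqrt(1560642)/86 ≈ 14.526*I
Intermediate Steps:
o(p) = 1/(2*p)
M(G, P) = P/86 (M(G, P) = P*(1/86) = P/86)
sqrt(l(-213) + M(o(-8), 171)) = sqrt(-213 + (1/86)*171) = sqrt(-213 + 171/86) = sqrt(-18147/86) = I*sqrt(1560642)/86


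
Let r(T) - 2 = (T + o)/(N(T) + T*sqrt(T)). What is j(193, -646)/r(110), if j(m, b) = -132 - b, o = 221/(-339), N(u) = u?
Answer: 155102743746060/599373904799 - 710503747140*sqrt(110)/599373904799 ≈ 246.34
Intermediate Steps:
o = -221/339 (o = 221*(-1/339) = -221/339 ≈ -0.65192)
r(T) = 2 + (-221/339 + T)/(T + T**(3/2)) (r(T) = 2 + (T - 221/339)/(T + T*sqrt(T)) = 2 + (-221/339 + T)/(T + T**(3/2)))
j(193, -646)/r(110) = (-132 - 1*(-646))/(((-221/339 + 2*110**(3/2) + 3*110)/(110 + 110**(3/2)))) = (-132 + 646)/(((-221/339 + 2*(110*sqrt(110)) + 330)/(110 + 110*sqrt(110)))) = 514/(((-221/339 + 220*sqrt(110) + 330)/(110 + 110*sqrt(110)))) = 514/(((111649/339 + 220*sqrt(110))/(110 + 110*sqrt(110)))) = 514*((110 + 110*sqrt(110))/(111649/339 + 220*sqrt(110))) = 514*(110 + 110*sqrt(110))/(111649/339 + 220*sqrt(110))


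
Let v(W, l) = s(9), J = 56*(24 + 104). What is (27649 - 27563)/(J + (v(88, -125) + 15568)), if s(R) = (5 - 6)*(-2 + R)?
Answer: 86/22729 ≈ 0.0037837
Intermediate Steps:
s(R) = 2 - R (s(R) = -(-2 + R) = 2 - R)
J = 7168 (J = 56*128 = 7168)
v(W, l) = -7 (v(W, l) = 2 - 1*9 = 2 - 9 = -7)
(27649 - 27563)/(J + (v(88, -125) + 15568)) = (27649 - 27563)/(7168 + (-7 + 15568)) = 86/(7168 + 15561) = 86/22729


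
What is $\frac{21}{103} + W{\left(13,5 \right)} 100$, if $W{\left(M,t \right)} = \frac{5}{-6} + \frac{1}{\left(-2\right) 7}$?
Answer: $- \frac{195259}{2163} \approx -90.272$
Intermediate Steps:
$W{\left(M,t \right)} = - \frac{19}{21}$ ($W{\left(M,t \right)} = 5 \left(- \frac{1}{6}\right) - \frac{1}{14} = - \frac{5}{6} - \frac{1}{14} = - \frac{19}{21}$)
$\frac{21}{103} + W{\left(13,5 \right)} 100 = \frac{21}{103} - \frac{1900}{21} = - \frac{195259}{2163}$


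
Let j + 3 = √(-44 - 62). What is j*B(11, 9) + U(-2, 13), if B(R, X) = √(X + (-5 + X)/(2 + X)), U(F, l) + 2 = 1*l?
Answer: 11 + √1133*(-3 + I*√106)/11 ≈ 1.82 + 31.505*I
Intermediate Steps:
U(F, l) = -2 + l (U(F, l) = -2 + 1*l = -2 + l)
B(R, X) = √(X + (-5 + X)/(2 + X))
j = -3 + I*√106 (j = -3 + √(-44 - 62) = -3 + √(-106) = -3 + I*√106 ≈ -3.0 + 10.296*I)
j*B(11, 9) + U(-2, 13) = (-3 + I*√106)*√((-5 + 9 + 9*(2 + 9))/(2 + 9)) + (-2 + 13) = (-3 + I*√106)*√((-5 + 9 + 9*11)/11) + 11 = (-3 + I*√106)*√((-5 + 9 + 99)/11) + 11 = (-3 + I*√106)*√((1/11)*103) + 11 = (-3 + I*√106)*√(103/11) + 11 = (-3 + I*√106)*(√1133/11) + 11 = √1133*(-3 + I*√106)/11 + 11 = 11 + √1133*(-3 + I*√106)/11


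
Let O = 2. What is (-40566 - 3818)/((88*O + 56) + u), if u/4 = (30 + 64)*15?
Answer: -2774/367 ≈ -7.5586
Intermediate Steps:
u = 5640 (u = 4*((30 + 64)*15) = 4*(94*15) = 4*1410 = 5640)
(-40566 - 3818)/((88*O + 56) + u) = (-40566 - 3818)/((88*2 + 56) + 5640) = -44384/((176 + 56) + 5640) = -44384/(232 + 5640) = -44384/5872 = -44384*1/5872 = -2774/367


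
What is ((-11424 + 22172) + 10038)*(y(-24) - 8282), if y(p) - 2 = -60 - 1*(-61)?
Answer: -172087294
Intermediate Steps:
y(p) = 3 (y(p) = 2 + (-60 - 1*(-61)) = 2 + (-60 + 61) = 2 + 1 = 3)
((-11424 + 22172) + 10038)*(y(-24) - 8282) = ((-11424 + 22172) + 10038)*(3 - 8282) = (10748 + 10038)*(-8279) = 20786*(-8279) = -172087294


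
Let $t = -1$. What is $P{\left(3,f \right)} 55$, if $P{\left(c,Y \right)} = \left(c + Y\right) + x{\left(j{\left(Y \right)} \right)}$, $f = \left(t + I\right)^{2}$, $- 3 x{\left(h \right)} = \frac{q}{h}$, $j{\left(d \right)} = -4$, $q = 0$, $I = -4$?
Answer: $1540$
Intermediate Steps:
$x{\left(h \right)} = 0$ ($x{\left(h \right)} = - \frac{0 \frac{1}{h}}{3} = \left(- \frac{1}{3}\right) 0 = 0$)
$f = 25$ ($f = \left(-1 - 4\right)^{2} = \left(-5\right)^{2} = 25$)
$P{\left(c,Y \right)} = Y + c$ ($P{\left(c,Y \right)} = \left(c + Y\right) + 0 = \left(Y + c\right) + 0 = Y + c$)
$P{\left(3,f \right)} 55 = \left(25 + 3\right) 55 = 28 \cdot 55 = 1540$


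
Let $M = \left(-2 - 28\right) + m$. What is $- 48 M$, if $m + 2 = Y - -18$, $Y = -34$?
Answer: $2304$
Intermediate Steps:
$m = -18$ ($m = -2 - 16 = -18$)
$M = -48$ ($M = \left(-2 - 28\right) - 18 = -30 - 18 = -48$)
$- 48 M = \left(-48\right) \left(-48\right) = 2304$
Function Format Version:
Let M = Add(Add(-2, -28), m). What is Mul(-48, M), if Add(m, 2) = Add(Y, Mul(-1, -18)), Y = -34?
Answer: 2304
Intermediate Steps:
m = -18 (m = Add(-2, Add(-34, Mul(-1, -18))) = Add(-2, Add(-34, 18)) = Add(-2, -16) = -18)
M = -48 (M = Add(Add(-2, -28), -18) = Add(-30, -18) = -48)
Mul(-48, M) = Mul(-48, -48) = 2304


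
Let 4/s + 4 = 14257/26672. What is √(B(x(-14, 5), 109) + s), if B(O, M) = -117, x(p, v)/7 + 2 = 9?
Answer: I*√1009449580565/92431 ≈ 10.87*I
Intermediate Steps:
x(p, v) = 49 (x(p, v) = -14 + 7*9 = -14 + 63 = 49)
s = -106688/92431 (s = 4/(-4 + 14257/26672) = 4/(-92431/26672) = 4*(-26672/92431) = -106688/92431 ≈ -1.1542)
√(B(x(-14, 5), 109) + s) = √(-117 - 106688/92431) = √(-10921115/92431) = I*√1009449580565/92431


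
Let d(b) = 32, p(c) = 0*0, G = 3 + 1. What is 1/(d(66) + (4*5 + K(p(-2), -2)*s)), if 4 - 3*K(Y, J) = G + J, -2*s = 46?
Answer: 3/110 ≈ 0.027273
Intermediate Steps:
G = 4
p(c) = 0
s = -23 (s = -½*46 = -23)
K(Y, J) = -J/3 (K(Y, J) = 4/3 - (4 + J)/3 = 4/3 + (-4/3 - J/3) = -J/3)
1/(d(66) + (4*5 + K(p(-2), -2)*s)) = 1/(32 + (4*5 - ⅓*(-2)*(-23))) = 1/(32 + (20 + (⅔)*(-23))) = 1/(32 + (20 - 46/3)) = 1/(32 + 14/3) = 1/(110/3) = 3/110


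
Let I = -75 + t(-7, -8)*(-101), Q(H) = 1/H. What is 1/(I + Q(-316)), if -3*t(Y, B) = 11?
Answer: 948/279973 ≈ 0.0033860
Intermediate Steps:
t(Y, B) = -11/3 (t(Y, B) = -⅓*11 = -11/3)
I = 886/3 (I = -75 - 11/3*(-101) = -75 + 1111/3 = 886/3 ≈ 295.33)
1/(I + Q(-316)) = 1/(886/3 + 1/(-316)) = 1/(886/3 - 1/316) = 1/(279973/948) = 948/279973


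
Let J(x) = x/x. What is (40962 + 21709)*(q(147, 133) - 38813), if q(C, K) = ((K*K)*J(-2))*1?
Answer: -1323862204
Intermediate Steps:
J(x) = 1
q(C, K) = K² (q(C, K) = ((K*K)*1)*1 = (K²*1)*1 = K²*1 = K²)
(40962 + 21709)*(q(147, 133) - 38813) = (40962 + 21709)*(133² - 38813) = 62671*(17689 - 38813) = 62671*(-21124) = -1323862204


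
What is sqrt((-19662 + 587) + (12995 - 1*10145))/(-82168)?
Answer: -5*I*sqrt(649)/82168 ≈ -0.0015502*I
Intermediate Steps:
sqrt((-19662 + 587) + (12995 - 1*10145))/(-82168) = sqrt(-19075 + (12995 - 10145))*(-1/82168) = sqrt(-19075 + 2850)*(-1/82168) = sqrt(-16225)*(-1/82168) = (5*I*sqrt(649))*(-1/82168) = -5*I*sqrt(649)/82168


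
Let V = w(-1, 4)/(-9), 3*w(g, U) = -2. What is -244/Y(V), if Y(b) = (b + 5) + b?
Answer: -6588/139 ≈ -47.396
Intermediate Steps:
w(g, U) = -⅔ (w(g, U) = (⅓)*(-2) = -⅔)
V = 2/27 (V = -⅔/(-9) = -⅔*(-⅑) = 2/27 ≈ 0.074074)
Y(b) = 5 + 2*b (Y(b) = (5 + b) + b = 5 + 2*b)
-244/Y(V) = -244/(5 + 2*(2/27)) = -244/(5 + 4/27) = -244/139/27 = -244*27/139 = -6588/139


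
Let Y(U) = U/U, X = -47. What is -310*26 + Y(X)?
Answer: -8059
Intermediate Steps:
Y(U) = 1
-310*26 + Y(X) = -310*26 + 1 = -8060 + 1 = -8059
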